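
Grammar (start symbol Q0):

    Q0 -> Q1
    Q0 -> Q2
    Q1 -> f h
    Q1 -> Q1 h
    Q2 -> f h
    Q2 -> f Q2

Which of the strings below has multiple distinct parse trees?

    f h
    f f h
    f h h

f h: 2 trees
f f h: 1 tree
f h h: 1 tree

f h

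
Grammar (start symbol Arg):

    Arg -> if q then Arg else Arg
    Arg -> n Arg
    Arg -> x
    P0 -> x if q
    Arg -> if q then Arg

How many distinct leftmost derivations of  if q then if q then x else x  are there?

2

Parse trees for if q then if q then x else x:
  [Arg if q then [Arg if q then [Arg x]] else [Arg x]]
  [Arg if q then [Arg if q then [Arg x] else [Arg x]]]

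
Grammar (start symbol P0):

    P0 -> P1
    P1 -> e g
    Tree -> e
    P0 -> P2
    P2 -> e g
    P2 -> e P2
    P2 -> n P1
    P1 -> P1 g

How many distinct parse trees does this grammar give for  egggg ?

Parse trees for egggg:
  [P0 [P1 [P1 [P1 [P1 e g] g] g] g]]

1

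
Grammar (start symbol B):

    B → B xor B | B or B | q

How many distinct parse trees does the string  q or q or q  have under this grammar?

2

Parse trees for q or q or q:
  [B [B q] or [B [B q] or [B q]]]
  [B [B [B q] or [B q]] or [B q]]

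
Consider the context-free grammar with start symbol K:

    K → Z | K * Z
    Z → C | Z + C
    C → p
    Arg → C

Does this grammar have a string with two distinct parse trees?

Unambiguous

Only K, Z, C are reachable from K; ignoring the rest: K → K * Z | Z  ;  Z → Z + C | C  — a left-associative chain with C at the bottom. Each string factors uniquely by precedence.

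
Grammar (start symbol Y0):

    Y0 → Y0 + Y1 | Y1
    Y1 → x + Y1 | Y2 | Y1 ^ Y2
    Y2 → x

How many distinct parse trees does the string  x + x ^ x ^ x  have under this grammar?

Parse trees for x + x ^ x ^ x:
  [Y0 [Y0 [Y1 [Y2 x]]] + [Y1 [Y1 [Y1 [Y2 x]] ^ [Y2 x]] ^ [Y2 x]]]
  [Y0 [Y1 x + [Y1 [Y1 [Y1 [Y2 x]] ^ [Y2 x]] ^ [Y2 x]]]]
  [Y0 [Y1 [Y1 x + [Y1 [Y1 [Y2 x]] ^ [Y2 x]]] ^ [Y2 x]]]
  [Y0 [Y1 [Y1 [Y1 x + [Y1 [Y2 x]]] ^ [Y2 x]] ^ [Y2 x]]]

4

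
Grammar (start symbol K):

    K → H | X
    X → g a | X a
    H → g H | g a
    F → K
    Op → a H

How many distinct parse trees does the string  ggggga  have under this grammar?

1

Parse trees for ggggga:
  [K [H g [H g [H g [H g [H g a]]]]]]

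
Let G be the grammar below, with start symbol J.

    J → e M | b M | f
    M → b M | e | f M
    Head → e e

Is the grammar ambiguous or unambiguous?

Unambiguous

Only J, M are reachable from J; ignoring the rest: The reachable rules are right-linear with at most one rule per (nonterminal, next-terminal) pair. Each input token forces the next rule, so parsing is deterministic.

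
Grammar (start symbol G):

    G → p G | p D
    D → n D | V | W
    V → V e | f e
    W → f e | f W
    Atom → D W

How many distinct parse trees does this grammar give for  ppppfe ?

Parse trees for ppppfe:
  [G p [G p [G p [G p [D [V f e]]]]]]
  [G p [G p [G p [G p [D [W f e]]]]]]

2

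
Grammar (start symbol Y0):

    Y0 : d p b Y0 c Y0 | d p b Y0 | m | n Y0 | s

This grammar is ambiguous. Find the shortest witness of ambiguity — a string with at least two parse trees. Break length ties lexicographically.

d p b d p b m c m

length 1: no string has ≥2 trees
length 2: no string has ≥2 trees
length 3: no string has ≥2 trees
length 4: no string has ≥2 trees
length 5: no string has ≥2 trees
length 6: no string has ≥2 trees
length 7: no string has ≥2 trees
length 8: no string has ≥2 trees
length 9: d p b d p b m c m has 2 parse trees

Two derivations of d p b d p b m c m:
  Y0 ⇒ d p b Y0 c Y0 ⇒ d p b d p b Y0 c Y0 ⇒ d p b d p b m c Y0 ⇒ d p b d p b m c m
  Y0 ⇒ d p b Y0 ⇒ d p b d p b Y0 c Y0 ⇒ d p b d p b m c Y0 ⇒ d p b d p b m c m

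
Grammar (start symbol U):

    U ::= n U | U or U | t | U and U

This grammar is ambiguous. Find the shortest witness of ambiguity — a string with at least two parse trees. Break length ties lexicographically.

n t and t

length 1: no string has ≥2 trees
length 2: no string has ≥2 trees
length 3: no string has ≥2 trees
length 4: n t and t has 2 parse trees

Two derivations of n t and t:
  U ⇒ n U ⇒ n U and U ⇒ n t and U ⇒ n t and t
  U ⇒ U and U ⇒ n U and U ⇒ n t and U ⇒ n t and t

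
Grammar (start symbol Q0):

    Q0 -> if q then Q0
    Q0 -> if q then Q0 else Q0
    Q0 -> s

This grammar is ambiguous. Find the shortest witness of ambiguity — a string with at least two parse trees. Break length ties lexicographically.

length 1: no string has ≥2 trees
length 4: no string has ≥2 trees
length 6: no string has ≥2 trees
length 7: no string has ≥2 trees
length 9: if q then if q then s else s has 2 parse trees

Two derivations of if q then if q then s else s:
  Q0 ⇒ if q then Q0 ⇒ if q then if q then Q0 else Q0 ⇒ if q then if q then s else Q0 ⇒ if q then if q then s else s
  Q0 ⇒ if q then Q0 else Q0 ⇒ if q then if q then Q0 else Q0 ⇒ if q then if q then s else Q0 ⇒ if q then if q then s else s

if q then if q then s else s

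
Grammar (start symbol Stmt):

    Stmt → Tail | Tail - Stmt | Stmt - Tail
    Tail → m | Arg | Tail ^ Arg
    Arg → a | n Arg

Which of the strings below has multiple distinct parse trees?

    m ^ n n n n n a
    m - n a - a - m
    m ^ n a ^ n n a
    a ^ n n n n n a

m - n a - a - m

m ^ n n n n n a: 1 tree
m - n a - a - m: 8 trees
m ^ n a ^ n n a: 1 tree
a ^ n n n n n a: 1 tree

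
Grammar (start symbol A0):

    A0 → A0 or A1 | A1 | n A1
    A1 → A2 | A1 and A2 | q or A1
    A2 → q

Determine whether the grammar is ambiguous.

Witness: q or q

Derivation 1: A0 ⇒ A0 or A1 ⇒ A1 or A1 ⇒ A2 or A1 ⇒ q or A1 ⇒ q or A2 ⇒ q or q
Derivation 2: A0 ⇒ A1 ⇒ q or A1 ⇒ q or A2 ⇒ q or q

Two distinct leftmost derivations for the same string.

Ambiguous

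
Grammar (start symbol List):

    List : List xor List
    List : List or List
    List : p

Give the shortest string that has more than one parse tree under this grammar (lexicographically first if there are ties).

length 1: no string has ≥2 trees
length 3: no string has ≥2 trees
length 5: p or p or p has 2 parse trees

Two derivations of p or p or p:
  List ⇒ List or List ⇒ List or List or List ⇒ p or List or List ⇒ p or p or List ⇒ p or p or p
  List ⇒ List or List ⇒ p or List ⇒ p or List or List ⇒ p or p or List ⇒ p or p or p

p or p or p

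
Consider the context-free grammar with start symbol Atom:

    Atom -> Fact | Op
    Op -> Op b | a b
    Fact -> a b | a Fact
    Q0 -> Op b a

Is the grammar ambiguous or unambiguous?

Witness: a b

Derivation 1: Atom ⇒ Fact ⇒ a b
Derivation 2: Atom ⇒ Op ⇒ a b

Two distinct leftmost derivations for the same string.

Ambiguous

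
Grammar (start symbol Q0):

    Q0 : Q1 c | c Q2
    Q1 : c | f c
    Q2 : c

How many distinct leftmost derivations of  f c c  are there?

Parse trees for f c c:
  [Q0 [Q1 f c] c]

1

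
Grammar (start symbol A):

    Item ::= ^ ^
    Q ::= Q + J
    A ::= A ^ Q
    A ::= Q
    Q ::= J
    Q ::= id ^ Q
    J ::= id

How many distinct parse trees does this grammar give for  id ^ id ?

Parse trees for id ^ id:
  [A [A [Q [J id]]] ^ [Q [J id]]]
  [A [Q id ^ [Q [J id]]]]

2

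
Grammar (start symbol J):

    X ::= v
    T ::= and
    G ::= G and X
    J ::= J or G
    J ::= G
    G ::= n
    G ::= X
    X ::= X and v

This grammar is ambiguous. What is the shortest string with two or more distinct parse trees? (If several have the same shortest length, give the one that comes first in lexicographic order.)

length 1: no string has ≥2 trees
length 3: v and v has 2 parse trees

Two derivations of v and v:
  J ⇒ G ⇒ G and X ⇒ X and X ⇒ v and X ⇒ v and v
  J ⇒ G ⇒ X ⇒ X and v ⇒ v and v

v and v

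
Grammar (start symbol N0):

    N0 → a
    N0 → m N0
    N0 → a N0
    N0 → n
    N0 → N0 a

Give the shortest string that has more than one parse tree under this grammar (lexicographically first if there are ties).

length 1: no string has ≥2 trees
length 2: a a has 2 parse trees

Two derivations of a a:
  N0 ⇒ a N0 ⇒ a a
  N0 ⇒ N0 a ⇒ a a

a a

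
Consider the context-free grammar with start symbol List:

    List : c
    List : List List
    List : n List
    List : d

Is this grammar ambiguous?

Witness: c c c

Derivation 1: List ⇒ List List ⇒ c List ⇒ c List List ⇒ c c List ⇒ c c c
Derivation 2: List ⇒ List List ⇒ List List List ⇒ c List List ⇒ c c List ⇒ c c c

Two distinct leftmost derivations for the same string.

Ambiguous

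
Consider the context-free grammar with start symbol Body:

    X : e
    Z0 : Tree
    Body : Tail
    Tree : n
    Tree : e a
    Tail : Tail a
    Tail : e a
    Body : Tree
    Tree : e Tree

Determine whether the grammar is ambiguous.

Ambiguous

Witness: e a

Derivation 1: Body ⇒ Tail ⇒ e a
Derivation 2: Body ⇒ Tree ⇒ e a

Two distinct leftmost derivations for the same string.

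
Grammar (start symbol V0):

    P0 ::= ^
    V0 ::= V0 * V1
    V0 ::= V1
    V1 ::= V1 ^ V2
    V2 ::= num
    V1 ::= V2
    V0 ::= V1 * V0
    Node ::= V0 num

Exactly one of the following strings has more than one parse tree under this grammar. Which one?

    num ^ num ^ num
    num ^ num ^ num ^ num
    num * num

num * num

num ^ num ^ num: 1 tree
num ^ num ^ num ^ num: 1 tree
num * num: 2 trees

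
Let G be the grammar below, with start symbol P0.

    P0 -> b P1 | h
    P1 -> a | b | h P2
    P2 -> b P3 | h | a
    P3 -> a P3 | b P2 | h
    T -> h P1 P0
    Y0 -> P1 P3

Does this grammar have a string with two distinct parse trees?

Unambiguous

Only P0, P1, P2, P3 are reachable from P0; ignoring the rest: Each reachable nonterminal has at most one production per leading terminal, and all productions are right-linear; the derivation is determined token-by-token.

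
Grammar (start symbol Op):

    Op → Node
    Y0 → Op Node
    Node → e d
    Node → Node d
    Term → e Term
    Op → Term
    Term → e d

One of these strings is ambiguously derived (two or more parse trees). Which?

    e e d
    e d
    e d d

e e d: 1 tree
e d: 2 trees
e d d: 1 tree

e d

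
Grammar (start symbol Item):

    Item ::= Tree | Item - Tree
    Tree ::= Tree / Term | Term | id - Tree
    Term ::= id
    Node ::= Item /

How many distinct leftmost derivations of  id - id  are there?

2

Parse trees for id - id:
  [Item [Tree id - [Tree [Term id]]]]
  [Item [Item [Tree [Term id]]] - [Tree [Term id]]]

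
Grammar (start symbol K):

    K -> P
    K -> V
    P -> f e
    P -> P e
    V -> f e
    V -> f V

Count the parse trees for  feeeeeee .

1

Parse trees for feeeeeee:
  [K [P [P [P [P [P [P [P f e] e] e] e] e] e] e]]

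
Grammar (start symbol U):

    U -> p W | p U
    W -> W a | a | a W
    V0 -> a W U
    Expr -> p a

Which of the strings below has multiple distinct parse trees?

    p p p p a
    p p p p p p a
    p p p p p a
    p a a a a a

p a a a a a

p p p p a: 1 tree
p p p p p p a: 1 tree
p p p p p a: 1 tree
p a a a a a: 16 trees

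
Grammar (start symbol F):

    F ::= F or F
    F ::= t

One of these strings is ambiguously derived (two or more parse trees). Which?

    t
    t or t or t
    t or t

t: 1 tree
t or t or t: 2 trees
t or t: 1 tree

t or t or t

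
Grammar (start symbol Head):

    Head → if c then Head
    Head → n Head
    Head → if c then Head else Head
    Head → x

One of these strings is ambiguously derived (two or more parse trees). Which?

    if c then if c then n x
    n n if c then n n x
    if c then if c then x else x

if c then if c then x else x

if c then if c then n x: 1 tree
n n if c then n n x: 1 tree
if c then if c then x else x: 2 trees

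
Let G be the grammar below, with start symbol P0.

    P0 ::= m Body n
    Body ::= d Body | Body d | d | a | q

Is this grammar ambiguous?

Witness: m d d n

Derivation 1: P0 ⇒ m Body n ⇒ m d Body n ⇒ m d d n
Derivation 2: P0 ⇒ m Body n ⇒ m Body d n ⇒ m d d n

Two distinct leftmost derivations for the same string.

Ambiguous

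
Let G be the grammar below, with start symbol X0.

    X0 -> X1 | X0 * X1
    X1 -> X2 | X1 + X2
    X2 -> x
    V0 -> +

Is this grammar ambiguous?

Unambiguous

(V0 is unreachable from X0, so its rules don't affect L(X0).) This is a standard precedence ladder (X0 over X1 over X2), with each level left-recursive on its own operator ('*' at X0, '+' at X1). That structure is LR(1), hence unambiguous.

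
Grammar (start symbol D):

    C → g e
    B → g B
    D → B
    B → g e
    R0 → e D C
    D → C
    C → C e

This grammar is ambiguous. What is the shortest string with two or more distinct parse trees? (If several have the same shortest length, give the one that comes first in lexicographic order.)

length 2: g e has 2 parse trees

Two derivations of g e:
  D ⇒ B ⇒ g e
  D ⇒ C ⇒ g e

g e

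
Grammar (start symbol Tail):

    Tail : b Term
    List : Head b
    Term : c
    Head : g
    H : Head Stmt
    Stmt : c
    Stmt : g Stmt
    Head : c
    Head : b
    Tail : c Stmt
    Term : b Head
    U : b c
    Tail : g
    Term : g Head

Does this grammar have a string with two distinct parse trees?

Only Tail, Term, Head, Stmt are reachable from Tail; ignoring the rest: Each reachable nonterminal has at most one production per leading terminal, and all productions are right-linear; the derivation is determined token-by-token.

Unambiguous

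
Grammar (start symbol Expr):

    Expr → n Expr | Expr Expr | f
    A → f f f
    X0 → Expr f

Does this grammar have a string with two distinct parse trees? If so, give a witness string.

Witness: f f f

Derivation 1: Expr ⇒ Expr Expr ⇒ Expr Expr Expr ⇒ f Expr Expr ⇒ f f Expr ⇒ f f f
Derivation 2: Expr ⇒ Expr Expr ⇒ f Expr ⇒ f Expr Expr ⇒ f f Expr ⇒ f f f

Two distinct leftmost derivations for the same string.

Ambiguous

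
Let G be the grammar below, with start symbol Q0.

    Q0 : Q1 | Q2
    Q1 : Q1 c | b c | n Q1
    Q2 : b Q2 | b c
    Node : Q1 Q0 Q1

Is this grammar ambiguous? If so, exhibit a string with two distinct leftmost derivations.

Witness: b c

Derivation 1: Q0 ⇒ Q1 ⇒ b c
Derivation 2: Q0 ⇒ Q2 ⇒ b c

Two distinct leftmost derivations for the same string.

Ambiguous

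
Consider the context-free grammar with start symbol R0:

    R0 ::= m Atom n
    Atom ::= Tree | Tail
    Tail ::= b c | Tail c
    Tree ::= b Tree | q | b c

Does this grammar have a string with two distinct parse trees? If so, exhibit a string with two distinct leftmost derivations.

Witness: m b c n

Derivation 1: R0 ⇒ m Atom n ⇒ m Tree n ⇒ m b c n
Derivation 2: R0 ⇒ m Atom n ⇒ m Tail n ⇒ m b c n

Two distinct leftmost derivations for the same string.

Ambiguous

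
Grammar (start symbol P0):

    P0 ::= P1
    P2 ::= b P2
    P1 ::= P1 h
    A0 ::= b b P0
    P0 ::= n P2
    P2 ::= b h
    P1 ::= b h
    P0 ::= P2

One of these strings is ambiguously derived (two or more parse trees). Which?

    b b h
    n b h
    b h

b h

b b h: 1 tree
n b h: 1 tree
b h: 2 trees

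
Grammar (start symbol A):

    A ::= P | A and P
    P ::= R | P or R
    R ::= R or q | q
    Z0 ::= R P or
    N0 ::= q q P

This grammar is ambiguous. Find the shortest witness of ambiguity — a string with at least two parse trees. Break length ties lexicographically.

q or q

length 1: no string has ≥2 trees
length 3: q or q has 2 parse trees

Two derivations of q or q:
  A ⇒ P ⇒ R ⇒ R or q ⇒ q or q
  A ⇒ P ⇒ P or R ⇒ R or R ⇒ q or R ⇒ q or q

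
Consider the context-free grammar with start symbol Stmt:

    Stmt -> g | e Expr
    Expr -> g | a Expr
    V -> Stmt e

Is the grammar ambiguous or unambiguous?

Unambiguous

Only Stmt, Expr are reachable from Stmt; ignoring the rest: Restricted to the reachable nonterminals, every rule has the form A → t or A → t B, and no two rules for the same A share a first terminal. The grammar encodes a DFA — one run per string.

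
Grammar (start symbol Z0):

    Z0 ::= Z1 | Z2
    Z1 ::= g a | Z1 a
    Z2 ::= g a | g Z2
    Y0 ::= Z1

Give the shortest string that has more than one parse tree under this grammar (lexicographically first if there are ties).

g a

length 2: g a has 2 parse trees

Two derivations of g a:
  Z0 ⇒ Z1 ⇒ g a
  Z0 ⇒ Z2 ⇒ g a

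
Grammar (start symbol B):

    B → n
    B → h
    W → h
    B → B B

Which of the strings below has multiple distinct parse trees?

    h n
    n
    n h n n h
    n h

n h n n h

h n: 1 tree
n: 1 tree
n h n n h: 14 trees
n h: 1 tree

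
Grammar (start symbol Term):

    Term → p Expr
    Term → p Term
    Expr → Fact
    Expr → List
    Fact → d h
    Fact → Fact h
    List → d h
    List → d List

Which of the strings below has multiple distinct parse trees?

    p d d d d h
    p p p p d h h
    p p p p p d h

p d d d d h: 1 tree
p p p p d h h: 1 tree
p p p p p d h: 2 trees

p p p p p d h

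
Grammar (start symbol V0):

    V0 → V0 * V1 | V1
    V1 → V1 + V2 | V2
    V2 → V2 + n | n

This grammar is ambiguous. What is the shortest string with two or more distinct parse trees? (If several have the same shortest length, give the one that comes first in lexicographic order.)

n + n

length 1: no string has ≥2 trees
length 3: n + n has 2 parse trees

Two derivations of n + n:
  V0 ⇒ V1 ⇒ V1 + V2 ⇒ V2 + V2 ⇒ n + V2 ⇒ n + n
  V0 ⇒ V1 ⇒ V2 ⇒ V2 + n ⇒ n + n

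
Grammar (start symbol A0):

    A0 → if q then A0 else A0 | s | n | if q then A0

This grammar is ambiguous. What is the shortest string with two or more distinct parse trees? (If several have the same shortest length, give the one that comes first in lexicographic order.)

if q then if q then n else n

length 1: no string has ≥2 trees
length 4: no string has ≥2 trees
length 6: no string has ≥2 trees
length 7: no string has ≥2 trees
length 9: if q then if q then n else n has 2 parse trees

Two derivations of if q then if q then n else n:
  A0 ⇒ if q then A0 else A0 ⇒ if q then if q then A0 else A0 ⇒ if q then if q then n else A0 ⇒ if q then if q then n else n
  A0 ⇒ if q then A0 ⇒ if q then if q then A0 else A0 ⇒ if q then if q then n else A0 ⇒ if q then if q then n else n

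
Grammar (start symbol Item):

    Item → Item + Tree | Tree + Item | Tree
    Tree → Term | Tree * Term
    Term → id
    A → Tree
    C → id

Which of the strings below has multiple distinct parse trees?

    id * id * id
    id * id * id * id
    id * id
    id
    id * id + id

id * id + id

id * id * id: 1 tree
id * id * id * id: 1 tree
id * id: 1 tree
id: 1 tree
id * id + id: 2 trees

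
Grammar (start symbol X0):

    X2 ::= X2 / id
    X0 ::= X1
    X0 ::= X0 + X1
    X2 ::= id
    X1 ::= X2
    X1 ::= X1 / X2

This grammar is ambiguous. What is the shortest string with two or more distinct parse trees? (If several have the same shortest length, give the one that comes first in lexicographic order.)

id / id

length 1: no string has ≥2 trees
length 3: id / id has 2 parse trees

Two derivations of id / id:
  X0 ⇒ X1 ⇒ X2 ⇒ X2 / id ⇒ id / id
  X0 ⇒ X1 ⇒ X1 / X2 ⇒ X2 / X2 ⇒ id / X2 ⇒ id / id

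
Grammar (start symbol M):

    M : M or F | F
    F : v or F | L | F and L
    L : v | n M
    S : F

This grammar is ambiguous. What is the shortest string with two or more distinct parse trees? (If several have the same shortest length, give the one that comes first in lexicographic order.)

length 1: no string has ≥2 trees
length 2: no string has ≥2 trees
length 3: v or v has 2 parse trees

Two derivations of v or v:
  M ⇒ M or F ⇒ F or F ⇒ L or F ⇒ v or F ⇒ v or L ⇒ v or v
  M ⇒ F ⇒ v or F ⇒ v or L ⇒ v or v

v or v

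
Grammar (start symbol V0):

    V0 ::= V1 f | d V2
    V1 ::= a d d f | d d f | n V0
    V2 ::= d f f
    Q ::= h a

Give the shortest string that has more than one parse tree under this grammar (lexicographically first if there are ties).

length 4: d d f f has 2 parse trees

Two derivations of d d f f:
  V0 ⇒ V1 f ⇒ d d f f
  V0 ⇒ d V2 ⇒ d d f f

d d f f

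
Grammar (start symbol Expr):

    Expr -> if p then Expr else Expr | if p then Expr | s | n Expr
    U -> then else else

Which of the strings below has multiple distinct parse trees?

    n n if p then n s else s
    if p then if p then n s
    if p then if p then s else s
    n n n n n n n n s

n n if p then n s else s: 1 tree
if p then if p then n s: 1 tree
if p then if p then s else s: 2 trees
n n n n n n n n s: 1 tree

if p then if p then s else s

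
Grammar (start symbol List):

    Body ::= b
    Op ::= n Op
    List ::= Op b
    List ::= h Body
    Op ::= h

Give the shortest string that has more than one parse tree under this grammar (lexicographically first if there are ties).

h b

length 2: h b has 2 parse trees

Two derivations of h b:
  List ⇒ Op b ⇒ h b
  List ⇒ h Body ⇒ h b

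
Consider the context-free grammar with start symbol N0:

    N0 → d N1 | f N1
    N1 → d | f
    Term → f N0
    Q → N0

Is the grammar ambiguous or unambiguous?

Unambiguous

(Term, Q are unreachable from N0, so their rules don't affect L(N0).) Each reachable nonterminal has at most one production per leading terminal, and all productions are right-linear; the derivation is determined token-by-token.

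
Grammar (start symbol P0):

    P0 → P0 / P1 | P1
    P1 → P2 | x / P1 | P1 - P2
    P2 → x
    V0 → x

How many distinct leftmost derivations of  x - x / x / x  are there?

2

Parse trees for x - x / x / x:
  [P0 [P0 [P1 [P1 [P2 x]] - [P2 x]]] / [P1 x / [P1 [P2 x]]]]
  [P0 [P0 [P0 [P1 [P1 [P2 x]] - [P2 x]]] / [P1 [P2 x]]] / [P1 [P2 x]]]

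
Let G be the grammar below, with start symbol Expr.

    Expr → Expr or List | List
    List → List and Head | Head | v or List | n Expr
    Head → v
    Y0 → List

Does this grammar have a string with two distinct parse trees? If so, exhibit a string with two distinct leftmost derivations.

Witness: v or v

Derivation 1: Expr ⇒ Expr or List ⇒ List or List ⇒ Head or List ⇒ v or List ⇒ v or Head ⇒ v or v
Derivation 2: Expr ⇒ List ⇒ v or List ⇒ v or Head ⇒ v or v

Two distinct leftmost derivations for the same string.

Ambiguous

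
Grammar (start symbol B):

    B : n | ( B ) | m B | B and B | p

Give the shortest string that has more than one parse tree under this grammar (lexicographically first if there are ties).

m n and n

length 1: no string has ≥2 trees
length 2: no string has ≥2 trees
length 3: no string has ≥2 trees
length 4: m n and n has 2 parse trees

Two derivations of m n and n:
  B ⇒ m B ⇒ m B and B ⇒ m n and B ⇒ m n and n
  B ⇒ B and B ⇒ m B and B ⇒ m n and B ⇒ m n and n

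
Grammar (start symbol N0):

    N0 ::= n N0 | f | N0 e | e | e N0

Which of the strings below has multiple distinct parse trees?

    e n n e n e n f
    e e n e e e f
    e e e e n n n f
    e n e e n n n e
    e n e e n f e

e n n e n e n f: 1 tree
e e n e e e f: 1 tree
e e e e n n n f: 1 tree
e n e e n n n e: 1 tree
e n e e n f e: 6 trees

e n e e n f e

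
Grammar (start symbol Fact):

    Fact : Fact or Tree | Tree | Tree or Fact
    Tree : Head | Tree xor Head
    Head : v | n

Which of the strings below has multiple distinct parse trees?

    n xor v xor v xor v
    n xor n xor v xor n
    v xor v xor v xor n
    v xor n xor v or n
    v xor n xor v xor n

v xor n xor v or n

n xor v xor v xor v: 1 tree
n xor n xor v xor n: 1 tree
v xor v xor v xor n: 1 tree
v xor n xor v or n: 2 trees
v xor n xor v xor n: 1 tree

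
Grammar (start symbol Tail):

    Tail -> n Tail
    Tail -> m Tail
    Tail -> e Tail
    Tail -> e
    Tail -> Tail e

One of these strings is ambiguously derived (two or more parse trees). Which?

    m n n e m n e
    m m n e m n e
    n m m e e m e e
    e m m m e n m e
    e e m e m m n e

n m m e e m e e

m n n e m n e: 1 tree
m m n e m n e: 1 tree
n m m e e m e e: 8 trees
e m m m e n m e: 1 tree
e e m e m m n e: 1 tree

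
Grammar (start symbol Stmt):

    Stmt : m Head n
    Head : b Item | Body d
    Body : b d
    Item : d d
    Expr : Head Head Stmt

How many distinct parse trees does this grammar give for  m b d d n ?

Parse trees for m b d d n:
  [Stmt m [Head b [Item d d]] n]
  [Stmt m [Head [Body b d] d] n]

2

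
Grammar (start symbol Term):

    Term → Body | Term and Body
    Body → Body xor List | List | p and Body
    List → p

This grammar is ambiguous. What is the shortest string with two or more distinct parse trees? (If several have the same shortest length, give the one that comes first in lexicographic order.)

length 1: no string has ≥2 trees
length 3: p and p has 2 parse trees

Two derivations of p and p:
  Term ⇒ Body ⇒ p and Body ⇒ p and List ⇒ p and p
  Term ⇒ Term and Body ⇒ Body and Body ⇒ List and Body ⇒ p and Body ⇒ p and List ⇒ p and p

p and p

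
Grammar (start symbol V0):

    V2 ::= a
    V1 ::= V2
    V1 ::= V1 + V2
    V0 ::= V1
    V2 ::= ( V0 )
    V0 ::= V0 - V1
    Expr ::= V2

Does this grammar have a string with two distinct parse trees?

Unambiguous

(Expr is unreachable from V0, so its rules don't affect L(V0).) V0 → V0 - V1 | V1  ;  V1 → V1 + V2 | V2  — a left-associative chain with V2 at the bottom. Each string factors uniquely by precedence.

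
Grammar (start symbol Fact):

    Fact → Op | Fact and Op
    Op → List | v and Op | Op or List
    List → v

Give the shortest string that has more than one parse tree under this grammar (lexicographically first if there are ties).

length 1: no string has ≥2 trees
length 3: v and v has 2 parse trees

Two derivations of v and v:
  Fact ⇒ Op ⇒ v and Op ⇒ v and List ⇒ v and v
  Fact ⇒ Fact and Op ⇒ Op and Op ⇒ List and Op ⇒ v and Op ⇒ v and List ⇒ v and v

v and v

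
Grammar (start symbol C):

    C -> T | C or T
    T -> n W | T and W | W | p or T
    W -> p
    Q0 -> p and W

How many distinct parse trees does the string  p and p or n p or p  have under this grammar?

1

Parse trees for p and p or n p or p:
  [C [C [C [T [T [W p]] and [W p]]] or [T n [W p]]] or [T [W p]]]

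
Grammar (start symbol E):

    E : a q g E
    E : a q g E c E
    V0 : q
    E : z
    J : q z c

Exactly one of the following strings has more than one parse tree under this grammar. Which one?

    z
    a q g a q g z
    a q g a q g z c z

a q g a q g z c z

z: 1 tree
a q g a q g z: 1 tree
a q g a q g z c z: 2 trees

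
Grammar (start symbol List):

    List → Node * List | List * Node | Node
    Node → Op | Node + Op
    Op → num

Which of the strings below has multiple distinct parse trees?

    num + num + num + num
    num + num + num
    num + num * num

num + num * num

num + num + num + num: 1 tree
num + num + num: 1 tree
num + num * num: 2 trees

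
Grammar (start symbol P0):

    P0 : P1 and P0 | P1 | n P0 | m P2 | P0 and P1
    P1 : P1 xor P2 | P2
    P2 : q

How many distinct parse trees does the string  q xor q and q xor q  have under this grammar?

2

Parse trees for q xor q and q xor q:
  [P0 [P1 [P1 [P2 q]] xor [P2 q]] and [P0 [P1 [P1 [P2 q]] xor [P2 q]]]]
  [P0 [P0 [P1 [P1 [P2 q]] xor [P2 q]]] and [P1 [P1 [P2 q]] xor [P2 q]]]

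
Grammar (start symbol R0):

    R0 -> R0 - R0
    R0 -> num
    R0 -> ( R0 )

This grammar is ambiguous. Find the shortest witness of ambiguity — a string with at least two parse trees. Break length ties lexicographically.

length 1: no string has ≥2 trees
length 3: no string has ≥2 trees
length 5: num - num - num has 2 parse trees

Two derivations of num - num - num:
  R0 ⇒ R0 - R0 ⇒ R0 - R0 - R0 ⇒ num - R0 - R0 ⇒ num - num - R0 ⇒ num - num - num
  R0 ⇒ R0 - R0 ⇒ num - R0 ⇒ num - R0 - R0 ⇒ num - num - R0 ⇒ num - num - num

num - num - num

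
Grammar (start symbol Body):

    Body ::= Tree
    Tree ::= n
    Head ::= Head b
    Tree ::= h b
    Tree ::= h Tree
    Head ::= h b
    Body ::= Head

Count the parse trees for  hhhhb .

1

Parse trees for hhhhb:
  [Body [Tree h [Tree h [Tree h [Tree h b]]]]]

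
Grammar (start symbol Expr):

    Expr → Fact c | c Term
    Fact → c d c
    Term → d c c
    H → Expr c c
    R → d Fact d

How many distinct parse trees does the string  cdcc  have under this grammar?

2

Parse trees for cdcc:
  [Expr [Fact c d c] c]
  [Expr c [Term d c c]]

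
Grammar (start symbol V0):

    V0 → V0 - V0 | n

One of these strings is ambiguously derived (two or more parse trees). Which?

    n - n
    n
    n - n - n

n - n - n

n - n: 1 tree
n: 1 tree
n - n - n: 2 trees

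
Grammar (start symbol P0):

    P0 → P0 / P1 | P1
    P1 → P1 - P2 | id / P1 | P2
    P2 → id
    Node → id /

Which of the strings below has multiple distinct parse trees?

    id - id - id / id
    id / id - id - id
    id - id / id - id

id - id - id / id: 1 tree
id / id - id - id: 4 trees
id - id / id - id: 1 tree

id / id - id - id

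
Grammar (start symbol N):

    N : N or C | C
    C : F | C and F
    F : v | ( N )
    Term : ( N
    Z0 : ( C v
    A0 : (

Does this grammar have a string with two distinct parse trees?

Unambiguous

Only N, C, F are reachable from N; ignoring the rest: N → N or C | C  ;  C → C and F | F  — a left-associative chain with F at the bottom. Each string factors uniquely by precedence.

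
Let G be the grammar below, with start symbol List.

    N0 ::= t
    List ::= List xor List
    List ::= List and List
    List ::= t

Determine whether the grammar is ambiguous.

Ambiguous

Witness: t and t and t

Derivation 1: List ⇒ List and List ⇒ List and List and List ⇒ t and List and List ⇒ t and t and List ⇒ t and t and t
Derivation 2: List ⇒ List and List ⇒ t and List ⇒ t and List and List ⇒ t and t and List ⇒ t and t and t

Two distinct leftmost derivations for the same string.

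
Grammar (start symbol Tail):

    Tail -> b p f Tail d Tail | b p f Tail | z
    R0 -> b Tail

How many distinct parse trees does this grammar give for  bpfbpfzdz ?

2

Parse trees for bpfbpfzdz:
  [Tail b p f [Tail b p f [Tail z]] d [Tail z]]
  [Tail b p f [Tail b p f [Tail z] d [Tail z]]]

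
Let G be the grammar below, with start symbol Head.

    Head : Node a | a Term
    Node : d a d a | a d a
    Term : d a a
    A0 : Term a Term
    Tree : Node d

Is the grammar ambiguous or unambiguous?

Witness: a d a a

Derivation 1: Head ⇒ Node a ⇒ a d a a
Derivation 2: Head ⇒ a Term ⇒ a d a a

Two distinct leftmost derivations for the same string.

Ambiguous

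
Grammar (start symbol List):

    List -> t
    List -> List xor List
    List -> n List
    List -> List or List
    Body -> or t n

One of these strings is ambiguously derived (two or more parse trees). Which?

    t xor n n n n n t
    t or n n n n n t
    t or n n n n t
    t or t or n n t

t xor n n n n n t: 1 tree
t or n n n n n t: 1 tree
t or n n n n t: 1 tree
t or t or n n t: 2 trees

t or t or n n t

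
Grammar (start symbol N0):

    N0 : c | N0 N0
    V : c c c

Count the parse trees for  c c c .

Parse trees for c c c:
  [N0 [N0 c] [N0 [N0 c] [N0 c]]]
  [N0 [N0 [N0 c] [N0 c]] [N0 c]]

2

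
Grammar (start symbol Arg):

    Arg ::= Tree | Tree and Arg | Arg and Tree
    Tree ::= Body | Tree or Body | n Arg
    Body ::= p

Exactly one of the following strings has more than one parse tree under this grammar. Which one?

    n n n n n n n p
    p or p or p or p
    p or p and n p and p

n n n n n n n p: 1 tree
p or p or p or p: 1 tree
p or p and n p and p: 8 trees

p or p and n p and p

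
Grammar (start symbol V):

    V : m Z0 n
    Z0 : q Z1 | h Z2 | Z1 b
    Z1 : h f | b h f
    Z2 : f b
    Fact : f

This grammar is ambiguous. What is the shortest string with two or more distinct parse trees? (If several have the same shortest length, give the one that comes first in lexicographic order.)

length 5: m h f b n has 2 parse trees

Two derivations of m h f b n:
  V ⇒ m Z0 n ⇒ m h Z2 n ⇒ m h f b n
  V ⇒ m Z0 n ⇒ m Z1 b n ⇒ m h f b n

m h f b n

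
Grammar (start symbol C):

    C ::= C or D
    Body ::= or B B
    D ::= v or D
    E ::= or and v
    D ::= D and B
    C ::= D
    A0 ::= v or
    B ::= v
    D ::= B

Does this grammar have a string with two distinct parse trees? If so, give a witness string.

Witness: v or v

Derivation 1: C ⇒ C or D ⇒ D or D ⇒ B or D ⇒ v or D ⇒ v or B ⇒ v or v
Derivation 2: C ⇒ D ⇒ v or D ⇒ v or B ⇒ v or v

Two distinct leftmost derivations for the same string.

Ambiguous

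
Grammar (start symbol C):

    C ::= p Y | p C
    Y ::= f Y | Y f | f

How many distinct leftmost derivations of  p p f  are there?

1

Parse trees for p p f:
  [C p [C p [Y f]]]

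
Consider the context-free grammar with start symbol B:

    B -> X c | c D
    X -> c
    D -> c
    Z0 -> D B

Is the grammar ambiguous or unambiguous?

Ambiguous

Witness: c c

Derivation 1: B ⇒ X c ⇒ c c
Derivation 2: B ⇒ c D ⇒ c c

Two distinct leftmost derivations for the same string.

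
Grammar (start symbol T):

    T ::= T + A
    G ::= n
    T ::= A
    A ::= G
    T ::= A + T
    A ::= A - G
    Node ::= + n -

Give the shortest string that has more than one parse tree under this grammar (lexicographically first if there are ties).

length 1: no string has ≥2 trees
length 3: n + n has 2 parse trees

Two derivations of n + n:
  T ⇒ T + A ⇒ A + A ⇒ G + A ⇒ n + A ⇒ n + G ⇒ n + n
  T ⇒ A + T ⇒ G + T ⇒ n + T ⇒ n + A ⇒ n + G ⇒ n + n

n + n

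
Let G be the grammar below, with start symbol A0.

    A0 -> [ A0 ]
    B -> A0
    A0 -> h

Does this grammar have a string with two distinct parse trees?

Only A0 is reachable from A0; ignoring the rest: L(A0) is { openⁿ atom closeⁿ : n ≥ 0 }. The bracket depth fixes n, and the derivation is forced at every step.

Unambiguous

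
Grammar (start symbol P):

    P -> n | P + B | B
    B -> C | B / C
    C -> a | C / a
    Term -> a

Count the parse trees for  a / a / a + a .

Parse trees for a / a / a + a:
  [P [P [B [C [C [C a] / a] / a]]] + [B [C a]]]
  [P [P [B [B [C a]] / [C [C a] / a]]] + [B [C a]]]
  [P [P [B [B [C [C a] / a]] / [C a]]] + [B [C a]]]
  [P [P [B [B [B [C a]] / [C a]] / [C a]]] + [B [C a]]]

4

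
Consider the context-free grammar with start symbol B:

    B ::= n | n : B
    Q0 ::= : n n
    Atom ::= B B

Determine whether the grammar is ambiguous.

Unambiguous

(Q0, Atom are unreachable from B, so their rules don't affect L(B).) Right-recursive list with a separator: after each atom, whether the separator follows determines the rule. One parse per string.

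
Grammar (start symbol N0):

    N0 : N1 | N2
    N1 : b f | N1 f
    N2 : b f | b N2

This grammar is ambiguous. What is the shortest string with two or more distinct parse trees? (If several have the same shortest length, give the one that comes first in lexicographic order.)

length 2: b f has 2 parse trees

Two derivations of b f:
  N0 ⇒ N1 ⇒ b f
  N0 ⇒ N2 ⇒ b f

b f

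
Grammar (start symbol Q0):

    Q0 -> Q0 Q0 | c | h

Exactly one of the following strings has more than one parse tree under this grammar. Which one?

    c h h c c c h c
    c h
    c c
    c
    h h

c h h c c c h c

c h h c c c h c: 429 trees
c h: 1 tree
c c: 1 tree
c: 1 tree
h h: 1 tree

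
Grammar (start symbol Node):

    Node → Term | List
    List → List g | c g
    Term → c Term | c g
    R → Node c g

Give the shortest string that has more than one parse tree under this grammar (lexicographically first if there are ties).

c g

length 2: c g has 2 parse trees

Two derivations of c g:
  Node ⇒ Term ⇒ c g
  Node ⇒ List ⇒ c g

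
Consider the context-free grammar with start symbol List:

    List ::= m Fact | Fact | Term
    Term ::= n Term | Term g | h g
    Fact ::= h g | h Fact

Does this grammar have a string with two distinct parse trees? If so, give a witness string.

Witness: h g

Derivation 1: List ⇒ Fact ⇒ h g
Derivation 2: List ⇒ Term ⇒ h g

Two distinct leftmost derivations for the same string.

Ambiguous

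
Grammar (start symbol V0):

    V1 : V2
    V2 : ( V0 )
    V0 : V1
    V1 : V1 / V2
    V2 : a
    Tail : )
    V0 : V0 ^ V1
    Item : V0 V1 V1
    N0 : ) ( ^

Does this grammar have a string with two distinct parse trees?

Only V0, V1, V2 are reachable from V0; ignoring the rest: The grammar is stratified — V0 handles '^' (left-recursive), V1 handles '/', V2 atoms. Each operator has a fixed associativity and precedence level, so every string has one parse.

Unambiguous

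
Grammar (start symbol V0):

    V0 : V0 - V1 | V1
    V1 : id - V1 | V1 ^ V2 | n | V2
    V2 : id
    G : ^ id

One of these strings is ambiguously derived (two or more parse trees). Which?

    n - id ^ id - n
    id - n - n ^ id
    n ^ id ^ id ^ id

id - n - n ^ id

n - id ^ id - n: 1 tree
id - n - n ^ id: 2 trees
n ^ id ^ id ^ id: 1 tree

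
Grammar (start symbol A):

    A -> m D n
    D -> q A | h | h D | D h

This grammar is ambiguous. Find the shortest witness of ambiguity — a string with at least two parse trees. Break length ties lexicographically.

length 3: no string has ≥2 trees
length 4: m h h n has 2 parse trees

Two derivations of m h h n:
  A ⇒ m D n ⇒ m h D n ⇒ m h h n
  A ⇒ m D n ⇒ m D h n ⇒ m h h n

m h h n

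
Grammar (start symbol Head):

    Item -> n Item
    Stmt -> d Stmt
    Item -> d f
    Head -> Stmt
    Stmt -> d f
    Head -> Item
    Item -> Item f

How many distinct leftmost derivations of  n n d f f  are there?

Parse trees for n n d f f:
  [Head [Item n [Item n [Item [Item d f] f]]]]
  [Head [Item n [Item [Item n [Item d f]] f]]]
  [Head [Item [Item n [Item n [Item d f]]] f]]

3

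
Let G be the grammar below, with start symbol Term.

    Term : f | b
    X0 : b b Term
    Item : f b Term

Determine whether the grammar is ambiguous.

Only Term is reachable from Term; ignoring the rest: The reachable rules are right-linear with at most one rule per (nonterminal, next-terminal) pair. Each input token forces the next rule, so parsing is deterministic.

Unambiguous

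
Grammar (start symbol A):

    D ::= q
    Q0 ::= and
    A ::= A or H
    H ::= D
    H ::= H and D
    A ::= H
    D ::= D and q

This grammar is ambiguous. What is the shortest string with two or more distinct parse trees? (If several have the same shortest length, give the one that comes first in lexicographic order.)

q and q

length 1: no string has ≥2 trees
length 3: q and q has 2 parse trees

Two derivations of q and q:
  A ⇒ H ⇒ D ⇒ D and q ⇒ q and q
  A ⇒ H ⇒ H and D ⇒ D and D ⇒ q and D ⇒ q and q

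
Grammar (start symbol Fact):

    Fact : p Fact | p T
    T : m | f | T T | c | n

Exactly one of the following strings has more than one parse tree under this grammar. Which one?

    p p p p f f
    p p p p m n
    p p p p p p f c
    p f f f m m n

p f f f m m n

p p p p f f: 1 tree
p p p p m n: 1 tree
p p p p p p f c: 1 tree
p f f f m m n: 42 trees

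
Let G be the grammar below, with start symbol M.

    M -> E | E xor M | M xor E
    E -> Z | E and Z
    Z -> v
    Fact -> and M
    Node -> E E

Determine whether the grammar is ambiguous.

Ambiguous

Witness: v xor v

Derivation 1: M ⇒ E xor M ⇒ Z xor M ⇒ v xor M ⇒ v xor E ⇒ v xor Z ⇒ v xor v
Derivation 2: M ⇒ M xor E ⇒ E xor E ⇒ Z xor E ⇒ v xor E ⇒ v xor Z ⇒ v xor v

Two distinct leftmost derivations for the same string.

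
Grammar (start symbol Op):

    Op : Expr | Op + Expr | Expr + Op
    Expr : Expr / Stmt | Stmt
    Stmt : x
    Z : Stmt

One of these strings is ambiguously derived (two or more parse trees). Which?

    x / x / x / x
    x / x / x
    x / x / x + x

x / x / x / x: 1 tree
x / x / x: 1 tree
x / x / x + x: 2 trees

x / x / x + x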